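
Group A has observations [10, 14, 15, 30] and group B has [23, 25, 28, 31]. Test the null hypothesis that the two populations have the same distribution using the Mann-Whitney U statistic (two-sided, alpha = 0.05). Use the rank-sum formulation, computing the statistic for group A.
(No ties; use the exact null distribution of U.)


Step 1: Combine and sort all 8 observations; assign midranks.
sorted (value, group): (10,X), (14,X), (15,X), (23,Y), (25,Y), (28,Y), (30,X), (31,Y)
ranks: 10->1, 14->2, 15->3, 23->4, 25->5, 28->6, 30->7, 31->8
Step 2: Rank sum for X: R1 = 1 + 2 + 3 + 7 = 13.
Step 3: U_X = R1 - n1(n1+1)/2 = 13 - 4*5/2 = 13 - 10 = 3.
       U_Y = n1*n2 - U_X = 16 - 3 = 13.
Step 4: No ties, so the exact null distribution of U (based on enumerating the C(8,4) = 70 equally likely rank assignments) gives the two-sided p-value.
Step 5: p-value = 0.200000; compare to alpha = 0.05. fail to reject H0.

U_X = 3, p = 0.200000, fail to reject H0 at alpha = 0.05.


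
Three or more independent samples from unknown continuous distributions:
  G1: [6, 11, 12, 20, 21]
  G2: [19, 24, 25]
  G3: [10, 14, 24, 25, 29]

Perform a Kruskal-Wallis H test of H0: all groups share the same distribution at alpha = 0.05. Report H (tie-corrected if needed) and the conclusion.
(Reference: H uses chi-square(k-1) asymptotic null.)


Step 1: Combine all N = 13 observations and assign midranks.
sorted (value, group, rank): (6,G1,1), (10,G3,2), (11,G1,3), (12,G1,4), (14,G3,5), (19,G2,6), (20,G1,7), (21,G1,8), (24,G2,9.5), (24,G3,9.5), (25,G2,11.5), (25,G3,11.5), (29,G3,13)
Step 2: Sum ranks within each group.
R_1 = 23 (n_1 = 5)
R_2 = 27 (n_2 = 3)
R_3 = 41 (n_3 = 5)
Step 3: H = 12/(N(N+1)) * sum(R_i^2/n_i) - 3(N+1)
     = 12/(13*14) * (23^2/5 + 27^2/3 + 41^2/5) - 3*14
     = 0.065934 * 685 - 42
     = 3.164835.
Step 4: Ties present; correction factor C = 1 - 12/(13^3 - 13) = 0.994505. Corrected H = 3.164835 / 0.994505 = 3.182320.
Step 5: Under H0, H ~ chi^2(2); p-value = 0.203689.
Step 6: alpha = 0.05. fail to reject H0.

H = 3.1823, df = 2, p = 0.203689, fail to reject H0.


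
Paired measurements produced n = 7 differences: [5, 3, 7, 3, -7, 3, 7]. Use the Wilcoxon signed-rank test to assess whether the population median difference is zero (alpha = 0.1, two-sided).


Step 1: Drop any zero differences (none here) and take |d_i|.
|d| = [5, 3, 7, 3, 7, 3, 7]
Step 2: Midrank |d_i| (ties get averaged ranks).
ranks: |5|->4, |3|->2, |7|->6, |3|->2, |7|->6, |3|->2, |7|->6
Step 3: Attach original signs; sum ranks with positive sign and with negative sign.
W+ = 4 + 2 + 6 + 2 + 2 + 6 = 22
W- = 6 = 6
(Check: W+ + W- = 28 should equal n(n+1)/2 = 28.)
Step 4: Test statistic W = min(W+, W-) = 6.
Step 5: Ties in |d|, so use the tie-corrected normal approximation.
        E[W] = n(n+1)/4 = 7*8/4 = 14.
        Tie groups: |d|=3 (t=3), |d|=7 (t=3); sum(t^3 - t) = 48.
        Var[W] = n(n+1)(2n+1)/24 - sum(t^3-t)/48 = 840/24 - 48/48 = 34.
        z = (W - E[W]) / sqrt(Var[W]) = (6 - 14) / 5.8310 = -1.3720.
        Two-sided p = 2*Phi(z) = 0.170067.
Step 6: alpha = 0.1. fail to reject H0.

W+ = 22, W- = 6, W = min = 6, p = 0.170067, fail to reject H0.


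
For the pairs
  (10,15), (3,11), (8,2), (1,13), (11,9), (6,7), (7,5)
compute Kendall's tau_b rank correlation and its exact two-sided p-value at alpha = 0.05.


Step 1: Enumerate the 21 unordered pairs (i,j) with i<j and classify each by sign(x_j-x_i) * sign(y_j-y_i).
  (1,2):dx=-7,dy=-4->C; (1,3):dx=-2,dy=-13->C; (1,4):dx=-9,dy=-2->C; (1,5):dx=+1,dy=-6->D
  (1,6):dx=-4,dy=-8->C; (1,7):dx=-3,dy=-10->C; (2,3):dx=+5,dy=-9->D; (2,4):dx=-2,dy=+2->D
  (2,5):dx=+8,dy=-2->D; (2,6):dx=+3,dy=-4->D; (2,7):dx=+4,dy=-6->D; (3,4):dx=-7,dy=+11->D
  (3,5):dx=+3,dy=+7->C; (3,6):dx=-2,dy=+5->D; (3,7):dx=-1,dy=+3->D; (4,5):dx=+10,dy=-4->D
  (4,6):dx=+5,dy=-6->D; (4,7):dx=+6,dy=-8->D; (5,6):dx=-5,dy=-2->C; (5,7):dx=-4,dy=-4->C
  (6,7):dx=+1,dy=-2->D
Step 2: C = 8, D = 13, total pairs = 21.
Step 3: tau = (C - D)/(n(n-1)/2) = (8 - 13)/21 = -0.238095.
Step 4: Exact two-sided p-value (enumerate n! = 5040 permutations of y under H0): p = 0.561905.
Step 5: alpha = 0.05. fail to reject H0.

tau_b = -0.2381 (C=8, D=13), p = 0.561905, fail to reject H0.


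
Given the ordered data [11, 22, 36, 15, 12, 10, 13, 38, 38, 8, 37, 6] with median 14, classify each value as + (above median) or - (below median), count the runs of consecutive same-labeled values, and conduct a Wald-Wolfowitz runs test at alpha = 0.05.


Step 1: Compute median = 14; label A = above, B = below.
Labels in order: BAAABBBAABAB  (n_A = 6, n_B = 6)
Step 2: Count runs R = 7.
Step 3: Under H0 (random ordering), E[R] = 2*n_A*n_B/(n_A+n_B) + 1 = 2*6*6/12 + 1 = 7.0000.
        Var[R] = 2*n_A*n_B*(2*n_A*n_B - n_A - n_B) / ((n_A+n_B)^2 * (n_A+n_B-1)) = 4320/1584 = 2.7273.
        SD[R] = 1.6514.
Step 4: R = E[R], so z = 0 with no continuity correction.
Step 5: Two-sided p-value via normal approximation = 2*(1 - Phi(|z|)) = 1.000000.
Step 6: alpha = 0.05. fail to reject H0.

R = 7, z = 0.0000, p = 1.000000, fail to reject H0.


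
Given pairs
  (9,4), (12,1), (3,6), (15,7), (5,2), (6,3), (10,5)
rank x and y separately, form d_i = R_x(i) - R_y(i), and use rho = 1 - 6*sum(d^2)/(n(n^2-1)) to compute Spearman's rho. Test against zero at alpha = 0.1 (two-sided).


Step 1: Rank x and y separately (midranks; no ties here).
rank(x): 9->4, 12->6, 3->1, 15->7, 5->2, 6->3, 10->5
rank(y): 4->4, 1->1, 6->6, 7->7, 2->2, 3->3, 5->5
Step 2: d_i = R_x(i) - R_y(i); compute d_i^2.
  (4-4)^2=0, (6-1)^2=25, (1-6)^2=25, (7-7)^2=0, (2-2)^2=0, (3-3)^2=0, (5-5)^2=0
sum(d^2) = 50.
Step 3: rho = 1 - 6*50 / (7*(7^2 - 1)) = 1 - 300/336 = 0.107143.
Step 4: Under H0, t = rho * sqrt((n-2)/(1-rho^2)) = 0.2410 ~ t(5).
Step 5: Two-sided p-value from the t-distribution with 5 df = 0.819151.
Step 6: alpha = 0.1. fail to reject H0.

rho = 0.1071, p = 0.819151, fail to reject H0 at alpha = 0.1.


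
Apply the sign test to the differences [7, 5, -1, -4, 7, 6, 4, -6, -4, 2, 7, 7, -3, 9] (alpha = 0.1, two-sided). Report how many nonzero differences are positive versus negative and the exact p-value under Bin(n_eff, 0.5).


Step 1: Discard zero differences. Original n = 14; n_eff = number of nonzero differences = 14.
Nonzero differences (with sign): +7, +5, -1, -4, +7, +6, +4, -6, -4, +2, +7, +7, -3, +9
Step 2: Count signs: positive = 9, negative = 5.
Step 3: Under H0: P(positive) = 0.5, so the number of positives S ~ Bin(14, 0.5).
Step 4: Two-sided exact p-value = sum of Bin(14,0.5) probabilities at or below the observed probability = 0.423950.
Step 5: alpha = 0.1. fail to reject H0.

n_eff = 14, pos = 9, neg = 5, p = 0.423950, fail to reject H0.


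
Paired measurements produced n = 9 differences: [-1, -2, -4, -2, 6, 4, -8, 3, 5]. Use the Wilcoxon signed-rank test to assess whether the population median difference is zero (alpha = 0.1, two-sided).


Step 1: Drop any zero differences (none here) and take |d_i|.
|d| = [1, 2, 4, 2, 6, 4, 8, 3, 5]
Step 2: Midrank |d_i| (ties get averaged ranks).
ranks: |1|->1, |2|->2.5, |4|->5.5, |2|->2.5, |6|->8, |4|->5.5, |8|->9, |3|->4, |5|->7
Step 3: Attach original signs; sum ranks with positive sign and with negative sign.
W+ = 8 + 5.5 + 4 + 7 = 24.5
W- = 1 + 2.5 + 5.5 + 2.5 + 9 = 20.5
(Check: W+ + W- = 45 should equal n(n+1)/2 = 45.)
Step 4: Test statistic W = min(W+, W-) = 20.5.
Step 5: Ties in |d|, so use the tie-corrected normal approximation.
        E[W] = n(n+1)/4 = 9*10/4 = 22.5.
        Tie groups: |d|=2 (t=2), |d|=4 (t=2); sum(t^3 - t) = 12.
        Var[W] = n(n+1)(2n+1)/24 - sum(t^3-t)/48 = 1710/24 - 12/48 = 71.
        z = (W - E[W]) / sqrt(Var[W]) = (20.5 - 22.5) / 8.4261 = -0.2374.
        Two-sided p = 2*Phi(z) = 0.812380.
Step 6: alpha = 0.1. fail to reject H0.

W+ = 24.5, W- = 20.5, W = min = 20.5, p = 0.812380, fail to reject H0.


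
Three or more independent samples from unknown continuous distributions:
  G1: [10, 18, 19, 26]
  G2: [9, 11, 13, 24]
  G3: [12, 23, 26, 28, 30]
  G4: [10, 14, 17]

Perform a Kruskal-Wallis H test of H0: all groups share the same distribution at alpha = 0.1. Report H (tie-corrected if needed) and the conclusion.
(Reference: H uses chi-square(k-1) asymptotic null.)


Step 1: Combine all N = 16 observations and assign midranks.
sorted (value, group, rank): (9,G2,1), (10,G1,2.5), (10,G4,2.5), (11,G2,4), (12,G3,5), (13,G2,6), (14,G4,7), (17,G4,8), (18,G1,9), (19,G1,10), (23,G3,11), (24,G2,12), (26,G1,13.5), (26,G3,13.5), (28,G3,15), (30,G3,16)
Step 2: Sum ranks within each group.
R_1 = 35 (n_1 = 4)
R_2 = 23 (n_2 = 4)
R_3 = 60.5 (n_3 = 5)
R_4 = 17.5 (n_4 = 3)
Step 3: H = 12/(N(N+1)) * sum(R_i^2/n_i) - 3(N+1)
     = 12/(16*17) * (35^2/4 + 23^2/4 + 60.5^2/5 + 17.5^2/3) - 3*17
     = 0.044118 * 1272.63 - 51
     = 5.145588.
Step 4: Ties present; correction factor C = 1 - 12/(16^3 - 16) = 0.997059. Corrected H = 5.145588 / 0.997059 = 5.160767.
Step 5: Under H0, H ~ chi^2(3); p-value = 0.160396.
Step 6: alpha = 0.1. fail to reject H0.

H = 5.1608, df = 3, p = 0.160396, fail to reject H0.


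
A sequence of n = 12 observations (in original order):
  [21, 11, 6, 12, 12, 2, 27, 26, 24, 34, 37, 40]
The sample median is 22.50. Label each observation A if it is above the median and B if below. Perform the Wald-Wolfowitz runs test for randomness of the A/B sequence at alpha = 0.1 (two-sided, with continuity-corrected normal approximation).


Step 1: Compute median = 22.50; label A = above, B = below.
Labels in order: BBBBBBAAAAAA  (n_A = 6, n_B = 6)
Step 2: Count runs R = 2.
Step 3: Under H0 (random ordering), E[R] = 2*n_A*n_B/(n_A+n_B) + 1 = 2*6*6/12 + 1 = 7.0000.
        Var[R] = 2*n_A*n_B*(2*n_A*n_B - n_A - n_B) / ((n_A+n_B)^2 * (n_A+n_B-1)) = 4320/1584 = 2.7273.
        SD[R] = 1.6514.
Step 4: Continuity-corrected z = (R + 0.5 - E[R]) / SD[R] = (2 + 0.5 - 7.0000) / 1.6514 = -2.7249.
Step 5: Two-sided p-value via normal approximation = 2*(1 - Phi(|z|)) = 0.006432.
Step 6: alpha = 0.1. reject H0.

R = 2, z = -2.7249, p = 0.006432, reject H0.


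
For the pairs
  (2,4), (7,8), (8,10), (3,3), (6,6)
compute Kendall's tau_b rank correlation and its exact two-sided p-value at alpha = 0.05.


Step 1: Enumerate the 10 unordered pairs (i,j) with i<j and classify each by sign(x_j-x_i) * sign(y_j-y_i).
  (1,2):dx=+5,dy=+4->C; (1,3):dx=+6,dy=+6->C; (1,4):dx=+1,dy=-1->D; (1,5):dx=+4,dy=+2->C
  (2,3):dx=+1,dy=+2->C; (2,4):dx=-4,dy=-5->C; (2,5):dx=-1,dy=-2->C; (3,4):dx=-5,dy=-7->C
  (3,5):dx=-2,dy=-4->C; (4,5):dx=+3,dy=+3->C
Step 2: C = 9, D = 1, total pairs = 10.
Step 3: tau = (C - D)/(n(n-1)/2) = (9 - 1)/10 = 0.800000.
Step 4: Exact two-sided p-value (enumerate n! = 120 permutations of y under H0): p = 0.083333.
Step 5: alpha = 0.05. fail to reject H0.

tau_b = 0.8000 (C=9, D=1), p = 0.083333, fail to reject H0.


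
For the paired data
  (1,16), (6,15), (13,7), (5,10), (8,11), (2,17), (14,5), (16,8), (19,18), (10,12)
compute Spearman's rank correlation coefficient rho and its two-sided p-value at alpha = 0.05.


Step 1: Rank x and y separately (midranks; no ties here).
rank(x): 1->1, 6->4, 13->7, 5->3, 8->5, 2->2, 14->8, 16->9, 19->10, 10->6
rank(y): 16->8, 15->7, 7->2, 10->4, 11->5, 17->9, 5->1, 8->3, 18->10, 12->6
Step 2: d_i = R_x(i) - R_y(i); compute d_i^2.
  (1-8)^2=49, (4-7)^2=9, (7-2)^2=25, (3-4)^2=1, (5-5)^2=0, (2-9)^2=49, (8-1)^2=49, (9-3)^2=36, (10-10)^2=0, (6-6)^2=0
sum(d^2) = 218.
Step 3: rho = 1 - 6*218 / (10*(10^2 - 1)) = 1 - 1308/990 = -0.321212.
Step 4: Under H0, t = rho * sqrt((n-2)/(1-rho^2)) = -0.9594 ~ t(8).
Step 5: Two-sided p-value from the t-distribution with 8 df = 0.365468.
Step 6: alpha = 0.05. fail to reject H0.

rho = -0.3212, p = 0.365468, fail to reject H0 at alpha = 0.05.


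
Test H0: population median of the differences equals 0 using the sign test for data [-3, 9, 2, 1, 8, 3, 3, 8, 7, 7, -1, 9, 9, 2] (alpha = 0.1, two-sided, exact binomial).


Step 1: Discard zero differences. Original n = 14; n_eff = number of nonzero differences = 14.
Nonzero differences (with sign): -3, +9, +2, +1, +8, +3, +3, +8, +7, +7, -1, +9, +9, +2
Step 2: Count signs: positive = 12, negative = 2.
Step 3: Under H0: P(positive) = 0.5, so the number of positives S ~ Bin(14, 0.5).
Step 4: Two-sided exact p-value = sum of Bin(14,0.5) probabilities at or below the observed probability = 0.012939.
Step 5: alpha = 0.1. reject H0.

n_eff = 14, pos = 12, neg = 2, p = 0.012939, reject H0.


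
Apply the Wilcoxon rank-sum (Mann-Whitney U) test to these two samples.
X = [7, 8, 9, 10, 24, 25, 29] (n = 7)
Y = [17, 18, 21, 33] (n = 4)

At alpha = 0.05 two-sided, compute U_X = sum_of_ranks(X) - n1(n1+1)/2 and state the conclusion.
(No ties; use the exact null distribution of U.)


Step 1: Combine and sort all 11 observations; assign midranks.
sorted (value, group): (7,X), (8,X), (9,X), (10,X), (17,Y), (18,Y), (21,Y), (24,X), (25,X), (29,X), (33,Y)
ranks: 7->1, 8->2, 9->3, 10->4, 17->5, 18->6, 21->7, 24->8, 25->9, 29->10, 33->11
Step 2: Rank sum for X: R1 = 1 + 2 + 3 + 4 + 8 + 9 + 10 = 37.
Step 3: U_X = R1 - n1(n1+1)/2 = 37 - 7*8/2 = 37 - 28 = 9.
       U_Y = n1*n2 - U_X = 28 - 9 = 19.
Step 4: No ties, so the exact null distribution of U (based on enumerating the C(11,7) = 330 equally likely rank assignments) gives the two-sided p-value.
Step 5: p-value = 0.412121; compare to alpha = 0.05. fail to reject H0.

U_X = 9, p = 0.412121, fail to reject H0 at alpha = 0.05.


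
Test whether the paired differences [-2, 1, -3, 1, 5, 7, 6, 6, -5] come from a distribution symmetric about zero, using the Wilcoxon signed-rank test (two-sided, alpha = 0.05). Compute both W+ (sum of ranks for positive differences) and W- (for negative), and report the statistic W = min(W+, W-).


Step 1: Drop any zero differences (none here) and take |d_i|.
|d| = [2, 1, 3, 1, 5, 7, 6, 6, 5]
Step 2: Midrank |d_i| (ties get averaged ranks).
ranks: |2|->3, |1|->1.5, |3|->4, |1|->1.5, |5|->5.5, |7|->9, |6|->7.5, |6|->7.5, |5|->5.5
Step 3: Attach original signs; sum ranks with positive sign and with negative sign.
W+ = 1.5 + 1.5 + 5.5 + 9 + 7.5 + 7.5 = 32.5
W- = 3 + 4 + 5.5 = 12.5
(Check: W+ + W- = 45 should equal n(n+1)/2 = 45.)
Step 4: Test statistic W = min(W+, W-) = 12.5.
Step 5: Ties in |d|, so use the tie-corrected normal approximation.
        E[W] = n(n+1)/4 = 9*10/4 = 22.5.
        Tie groups: |d|=1 (t=2), |d|=5 (t=2), |d|=6 (t=2); sum(t^3 - t) = 18.
        Var[W] = n(n+1)(2n+1)/24 - sum(t^3-t)/48 = 1710/24 - 18/48 = 70.875.
        z = (W - E[W]) / sqrt(Var[W]) = (12.5 - 22.5) / 8.4187 = -1.1878.
        Two-sided p = 2*Phi(z) = 0.234901.
Step 6: alpha = 0.05. fail to reject H0.

W+ = 32.5, W- = 12.5, W = min = 12.5, p = 0.234901, fail to reject H0.


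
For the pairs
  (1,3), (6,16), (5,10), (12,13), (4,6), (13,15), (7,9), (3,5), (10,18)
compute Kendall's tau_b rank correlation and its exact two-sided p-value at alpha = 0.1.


Step 1: Enumerate the 36 unordered pairs (i,j) with i<j and classify each by sign(x_j-x_i) * sign(y_j-y_i).
  (1,2):dx=+5,dy=+13->C; (1,3):dx=+4,dy=+7->C; (1,4):dx=+11,dy=+10->C; (1,5):dx=+3,dy=+3->C
  (1,6):dx=+12,dy=+12->C; (1,7):dx=+6,dy=+6->C; (1,8):dx=+2,dy=+2->C; (1,9):dx=+9,dy=+15->C
  (2,3):dx=-1,dy=-6->C; (2,4):dx=+6,dy=-3->D; (2,5):dx=-2,dy=-10->C; (2,6):dx=+7,dy=-1->D
  (2,7):dx=+1,dy=-7->D; (2,8):dx=-3,dy=-11->C; (2,9):dx=+4,dy=+2->C; (3,4):dx=+7,dy=+3->C
  (3,5):dx=-1,dy=-4->C; (3,6):dx=+8,dy=+5->C; (3,7):dx=+2,dy=-1->D; (3,8):dx=-2,dy=-5->C
  (3,9):dx=+5,dy=+8->C; (4,5):dx=-8,dy=-7->C; (4,6):dx=+1,dy=+2->C; (4,7):dx=-5,dy=-4->C
  (4,8):dx=-9,dy=-8->C; (4,9):dx=-2,dy=+5->D; (5,6):dx=+9,dy=+9->C; (5,7):dx=+3,dy=+3->C
  (5,8):dx=-1,dy=-1->C; (5,9):dx=+6,dy=+12->C; (6,7):dx=-6,dy=-6->C; (6,8):dx=-10,dy=-10->C
  (6,9):dx=-3,dy=+3->D; (7,8):dx=-4,dy=-4->C; (7,9):dx=+3,dy=+9->C; (8,9):dx=+7,dy=+13->C
Step 2: C = 30, D = 6, total pairs = 36.
Step 3: tau = (C - D)/(n(n-1)/2) = (30 - 6)/36 = 0.666667.
Step 4: Exact two-sided p-value (enumerate n! = 362880 permutations of y under H0): p = 0.012665.
Step 5: alpha = 0.1. reject H0.

tau_b = 0.6667 (C=30, D=6), p = 0.012665, reject H0.


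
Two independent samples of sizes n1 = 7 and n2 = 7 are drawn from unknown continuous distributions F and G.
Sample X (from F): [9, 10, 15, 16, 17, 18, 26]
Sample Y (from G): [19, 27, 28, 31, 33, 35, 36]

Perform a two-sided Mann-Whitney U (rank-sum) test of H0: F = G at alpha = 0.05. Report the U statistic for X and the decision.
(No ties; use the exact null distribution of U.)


Step 1: Combine and sort all 14 observations; assign midranks.
sorted (value, group): (9,X), (10,X), (15,X), (16,X), (17,X), (18,X), (19,Y), (26,X), (27,Y), (28,Y), (31,Y), (33,Y), (35,Y), (36,Y)
ranks: 9->1, 10->2, 15->3, 16->4, 17->5, 18->6, 19->7, 26->8, 27->9, 28->10, 31->11, 33->12, 35->13, 36->14
Step 2: Rank sum for X: R1 = 1 + 2 + 3 + 4 + 5 + 6 + 8 = 29.
Step 3: U_X = R1 - n1(n1+1)/2 = 29 - 7*8/2 = 29 - 28 = 1.
       U_Y = n1*n2 - U_X = 49 - 1 = 48.
Step 4: No ties, so the exact null distribution of U (based on enumerating the C(14,7) = 3432 equally likely rank assignments) gives the two-sided p-value.
Step 5: p-value = 0.001166; compare to alpha = 0.05. reject H0.

U_X = 1, p = 0.001166, reject H0 at alpha = 0.05.


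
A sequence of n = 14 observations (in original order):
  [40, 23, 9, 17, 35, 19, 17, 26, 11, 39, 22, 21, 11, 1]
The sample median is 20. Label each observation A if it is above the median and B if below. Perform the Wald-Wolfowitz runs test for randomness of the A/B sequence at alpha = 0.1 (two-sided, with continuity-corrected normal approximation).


Step 1: Compute median = 20; label A = above, B = below.
Labels in order: AABBABBABAAABB  (n_A = 7, n_B = 7)
Step 2: Count runs R = 8.
Step 3: Under H0 (random ordering), E[R] = 2*n_A*n_B/(n_A+n_B) + 1 = 2*7*7/14 + 1 = 8.0000.
        Var[R] = 2*n_A*n_B*(2*n_A*n_B - n_A - n_B) / ((n_A+n_B)^2 * (n_A+n_B-1)) = 8232/2548 = 3.2308.
        SD[R] = 1.7974.
Step 4: R = E[R], so z = 0 with no continuity correction.
Step 5: Two-sided p-value via normal approximation = 2*(1 - Phi(|z|)) = 1.000000.
Step 6: alpha = 0.1. fail to reject H0.

R = 8, z = 0.0000, p = 1.000000, fail to reject H0.


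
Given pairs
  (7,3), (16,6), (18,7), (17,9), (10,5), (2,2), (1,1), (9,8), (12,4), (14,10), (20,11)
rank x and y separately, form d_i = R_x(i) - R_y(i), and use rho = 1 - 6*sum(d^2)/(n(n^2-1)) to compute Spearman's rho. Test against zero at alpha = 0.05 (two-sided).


Step 1: Rank x and y separately (midranks; no ties here).
rank(x): 7->3, 16->8, 18->10, 17->9, 10->5, 2->2, 1->1, 9->4, 12->6, 14->7, 20->11
rank(y): 3->3, 6->6, 7->7, 9->9, 5->5, 2->2, 1->1, 8->8, 4->4, 10->10, 11->11
Step 2: d_i = R_x(i) - R_y(i); compute d_i^2.
  (3-3)^2=0, (8-6)^2=4, (10-7)^2=9, (9-9)^2=0, (5-5)^2=0, (2-2)^2=0, (1-1)^2=0, (4-8)^2=16, (6-4)^2=4, (7-10)^2=9, (11-11)^2=0
sum(d^2) = 42.
Step 3: rho = 1 - 6*42 / (11*(11^2 - 1)) = 1 - 252/1320 = 0.809091.
Step 4: Under H0, t = rho * sqrt((n-2)/(1-rho^2)) = 4.1302 ~ t(9).
Step 5: Two-sided p-value from the t-distribution with 9 df = 0.002559.
Step 6: alpha = 0.05. reject H0.

rho = 0.8091, p = 0.002559, reject H0 at alpha = 0.05.


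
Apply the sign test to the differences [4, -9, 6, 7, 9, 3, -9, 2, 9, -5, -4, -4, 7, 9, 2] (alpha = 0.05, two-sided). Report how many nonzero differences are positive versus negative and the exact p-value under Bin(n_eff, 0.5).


Step 1: Discard zero differences. Original n = 15; n_eff = number of nonzero differences = 15.
Nonzero differences (with sign): +4, -9, +6, +7, +9, +3, -9, +2, +9, -5, -4, -4, +7, +9, +2
Step 2: Count signs: positive = 10, negative = 5.
Step 3: Under H0: P(positive) = 0.5, so the number of positives S ~ Bin(15, 0.5).
Step 4: Two-sided exact p-value = sum of Bin(15,0.5) probabilities at or below the observed probability = 0.301758.
Step 5: alpha = 0.05. fail to reject H0.

n_eff = 15, pos = 10, neg = 5, p = 0.301758, fail to reject H0.


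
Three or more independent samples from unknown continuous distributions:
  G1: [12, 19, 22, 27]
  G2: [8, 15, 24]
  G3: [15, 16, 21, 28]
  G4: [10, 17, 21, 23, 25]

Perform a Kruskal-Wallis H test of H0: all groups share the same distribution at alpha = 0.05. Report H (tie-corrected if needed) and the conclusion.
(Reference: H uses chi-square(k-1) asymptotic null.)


Step 1: Combine all N = 16 observations and assign midranks.
sorted (value, group, rank): (8,G2,1), (10,G4,2), (12,G1,3), (15,G2,4.5), (15,G3,4.5), (16,G3,6), (17,G4,7), (19,G1,8), (21,G3,9.5), (21,G4,9.5), (22,G1,11), (23,G4,12), (24,G2,13), (25,G4,14), (27,G1,15), (28,G3,16)
Step 2: Sum ranks within each group.
R_1 = 37 (n_1 = 4)
R_2 = 18.5 (n_2 = 3)
R_3 = 36 (n_3 = 4)
R_4 = 44.5 (n_4 = 5)
Step 3: H = 12/(N(N+1)) * sum(R_i^2/n_i) - 3(N+1)
     = 12/(16*17) * (37^2/4 + 18.5^2/3 + 36^2/4 + 44.5^2/5) - 3*17
     = 0.044118 * 1176.38 - 51
     = 0.899265.
Step 4: Ties present; correction factor C = 1 - 12/(16^3 - 16) = 0.997059. Corrected H = 0.899265 / 0.997059 = 0.901917.
Step 5: Under H0, H ~ chi^2(3); p-value = 0.824965.
Step 6: alpha = 0.05. fail to reject H0.

H = 0.9019, df = 3, p = 0.824965, fail to reject H0.


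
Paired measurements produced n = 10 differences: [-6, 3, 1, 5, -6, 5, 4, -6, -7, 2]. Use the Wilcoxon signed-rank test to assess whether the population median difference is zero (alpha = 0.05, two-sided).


Step 1: Drop any zero differences (none here) and take |d_i|.
|d| = [6, 3, 1, 5, 6, 5, 4, 6, 7, 2]
Step 2: Midrank |d_i| (ties get averaged ranks).
ranks: |6|->8, |3|->3, |1|->1, |5|->5.5, |6|->8, |5|->5.5, |4|->4, |6|->8, |7|->10, |2|->2
Step 3: Attach original signs; sum ranks with positive sign and with negative sign.
W+ = 3 + 1 + 5.5 + 5.5 + 4 + 2 = 21
W- = 8 + 8 + 8 + 10 = 34
(Check: W+ + W- = 55 should equal n(n+1)/2 = 55.)
Step 4: Test statistic W = min(W+, W-) = 21.
Step 5: Ties in |d|, so use the tie-corrected normal approximation.
        E[W] = n(n+1)/4 = 10*11/4 = 27.5.
        Tie groups: |d|=5 (t=2), |d|=6 (t=3); sum(t^3 - t) = 30.
        Var[W] = n(n+1)(2n+1)/24 - sum(t^3-t)/48 = 2310/24 - 30/48 = 95.625.
        z = (W - E[W]) / sqrt(Var[W]) = (21 - 27.5) / 9.7788 = -0.6647.
        Two-sided p = 2*Phi(z) = 0.506240.
Step 6: alpha = 0.05. fail to reject H0.

W+ = 21, W- = 34, W = min = 21, p = 0.506240, fail to reject H0.


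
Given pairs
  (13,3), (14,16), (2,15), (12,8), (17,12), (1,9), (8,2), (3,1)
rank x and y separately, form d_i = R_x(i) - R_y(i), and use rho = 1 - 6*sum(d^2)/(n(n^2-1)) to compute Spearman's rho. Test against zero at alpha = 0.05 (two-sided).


Step 1: Rank x and y separately (midranks; no ties here).
rank(x): 13->6, 14->7, 2->2, 12->5, 17->8, 1->1, 8->4, 3->3
rank(y): 3->3, 16->8, 15->7, 8->4, 12->6, 9->5, 2->2, 1->1
Step 2: d_i = R_x(i) - R_y(i); compute d_i^2.
  (6-3)^2=9, (7-8)^2=1, (2-7)^2=25, (5-4)^2=1, (8-6)^2=4, (1-5)^2=16, (4-2)^2=4, (3-1)^2=4
sum(d^2) = 64.
Step 3: rho = 1 - 6*64 / (8*(8^2 - 1)) = 1 - 384/504 = 0.238095.
Step 4: Under H0, t = rho * sqrt((n-2)/(1-rho^2)) = 0.6005 ~ t(6).
Step 5: Two-sided p-value from the t-distribution with 6 df = 0.570156.
Step 6: alpha = 0.05. fail to reject H0.

rho = 0.2381, p = 0.570156, fail to reject H0 at alpha = 0.05.


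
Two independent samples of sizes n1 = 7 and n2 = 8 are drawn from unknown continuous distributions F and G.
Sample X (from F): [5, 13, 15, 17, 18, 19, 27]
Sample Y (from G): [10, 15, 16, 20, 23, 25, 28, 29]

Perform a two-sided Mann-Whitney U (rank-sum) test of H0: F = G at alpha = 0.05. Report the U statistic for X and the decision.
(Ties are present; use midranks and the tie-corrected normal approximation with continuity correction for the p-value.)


Step 1: Combine and sort all 15 observations; assign midranks.
sorted (value, group): (5,X), (10,Y), (13,X), (15,X), (15,Y), (16,Y), (17,X), (18,X), (19,X), (20,Y), (23,Y), (25,Y), (27,X), (28,Y), (29,Y)
ranks: 5->1, 10->2, 13->3, 15->4.5, 15->4.5, 16->6, 17->7, 18->8, 19->9, 20->10, 23->11, 25->12, 27->13, 28->14, 29->15
Step 2: Rank sum for X: R1 = 1 + 3 + 4.5 + 7 + 8 + 9 + 13 = 45.5.
Step 3: U_X = R1 - n1(n1+1)/2 = 45.5 - 7*8/2 = 45.5 - 28 = 17.5.
       U_Y = n1*n2 - U_X = 56 - 17.5 = 38.5.
Step 4: Ties are present, so use the tie-corrected normal approximation (with continuity correction) for the p-value.
Step 5: p-value = 0.246738; compare to alpha = 0.05. fail to reject H0.

U_X = 17.5, p = 0.246738, fail to reject H0 at alpha = 0.05.


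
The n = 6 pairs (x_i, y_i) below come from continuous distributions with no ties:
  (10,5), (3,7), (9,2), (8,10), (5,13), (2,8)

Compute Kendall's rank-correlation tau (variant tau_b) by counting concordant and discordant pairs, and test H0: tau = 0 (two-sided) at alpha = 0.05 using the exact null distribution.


Step 1: Enumerate the 15 unordered pairs (i,j) with i<j and classify each by sign(x_j-x_i) * sign(y_j-y_i).
  (1,2):dx=-7,dy=+2->D; (1,3):dx=-1,dy=-3->C; (1,4):dx=-2,dy=+5->D; (1,5):dx=-5,dy=+8->D
  (1,6):dx=-8,dy=+3->D; (2,3):dx=+6,dy=-5->D; (2,4):dx=+5,dy=+3->C; (2,5):dx=+2,dy=+6->C
  (2,6):dx=-1,dy=+1->D; (3,4):dx=-1,dy=+8->D; (3,5):dx=-4,dy=+11->D; (3,6):dx=-7,dy=+6->D
  (4,5):dx=-3,dy=+3->D; (4,6):dx=-6,dy=-2->C; (5,6):dx=-3,dy=-5->C
Step 2: C = 5, D = 10, total pairs = 15.
Step 3: tau = (C - D)/(n(n-1)/2) = (5 - 10)/15 = -0.333333.
Step 4: Exact two-sided p-value (enumerate n! = 720 permutations of y under H0): p = 0.469444.
Step 5: alpha = 0.05. fail to reject H0.

tau_b = -0.3333 (C=5, D=10), p = 0.469444, fail to reject H0.


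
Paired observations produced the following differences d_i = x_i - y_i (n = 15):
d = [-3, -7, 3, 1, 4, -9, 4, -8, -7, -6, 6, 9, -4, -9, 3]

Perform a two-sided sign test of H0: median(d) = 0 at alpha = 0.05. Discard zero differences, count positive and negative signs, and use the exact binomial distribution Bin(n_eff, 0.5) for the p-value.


Step 1: Discard zero differences. Original n = 15; n_eff = number of nonzero differences = 15.
Nonzero differences (with sign): -3, -7, +3, +1, +4, -9, +4, -8, -7, -6, +6, +9, -4, -9, +3
Step 2: Count signs: positive = 7, negative = 8.
Step 3: Under H0: P(positive) = 0.5, so the number of positives S ~ Bin(15, 0.5).
Step 4: Two-sided exact p-value = sum of Bin(15,0.5) probabilities at or below the observed probability = 1.000000.
Step 5: alpha = 0.05. fail to reject H0.

n_eff = 15, pos = 7, neg = 8, p = 1.000000, fail to reject H0.


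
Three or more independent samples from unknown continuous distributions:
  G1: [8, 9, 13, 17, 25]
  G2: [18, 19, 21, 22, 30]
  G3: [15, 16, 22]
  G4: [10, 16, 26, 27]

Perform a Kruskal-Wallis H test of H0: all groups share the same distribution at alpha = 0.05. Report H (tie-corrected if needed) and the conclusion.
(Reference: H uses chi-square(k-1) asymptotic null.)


Step 1: Combine all N = 17 observations and assign midranks.
sorted (value, group, rank): (8,G1,1), (9,G1,2), (10,G4,3), (13,G1,4), (15,G3,5), (16,G3,6.5), (16,G4,6.5), (17,G1,8), (18,G2,9), (19,G2,10), (21,G2,11), (22,G2,12.5), (22,G3,12.5), (25,G1,14), (26,G4,15), (27,G4,16), (30,G2,17)
Step 2: Sum ranks within each group.
R_1 = 29 (n_1 = 5)
R_2 = 59.5 (n_2 = 5)
R_3 = 24 (n_3 = 3)
R_4 = 40.5 (n_4 = 4)
Step 3: H = 12/(N(N+1)) * sum(R_i^2/n_i) - 3(N+1)
     = 12/(17*18) * (29^2/5 + 59.5^2/5 + 24^2/3 + 40.5^2/4) - 3*18
     = 0.039216 * 1478.31 - 54
     = 3.973039.
Step 4: Ties present; correction factor C = 1 - 12/(17^3 - 17) = 0.997549. Corrected H = 3.973039 / 0.997549 = 3.982801.
Step 5: Under H0, H ~ chi^2(3); p-value = 0.263327.
Step 6: alpha = 0.05. fail to reject H0.

H = 3.9828, df = 3, p = 0.263327, fail to reject H0.


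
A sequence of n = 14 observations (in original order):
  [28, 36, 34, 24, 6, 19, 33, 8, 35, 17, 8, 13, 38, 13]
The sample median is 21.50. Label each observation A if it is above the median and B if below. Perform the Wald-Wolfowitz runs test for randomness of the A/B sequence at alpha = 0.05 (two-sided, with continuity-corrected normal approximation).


Step 1: Compute median = 21.50; label A = above, B = below.
Labels in order: AAAABBABABBBAB  (n_A = 7, n_B = 7)
Step 2: Count runs R = 8.
Step 3: Under H0 (random ordering), E[R] = 2*n_A*n_B/(n_A+n_B) + 1 = 2*7*7/14 + 1 = 8.0000.
        Var[R] = 2*n_A*n_B*(2*n_A*n_B - n_A - n_B) / ((n_A+n_B)^2 * (n_A+n_B-1)) = 8232/2548 = 3.2308.
        SD[R] = 1.7974.
Step 4: R = E[R], so z = 0 with no continuity correction.
Step 5: Two-sided p-value via normal approximation = 2*(1 - Phi(|z|)) = 1.000000.
Step 6: alpha = 0.05. fail to reject H0.

R = 8, z = 0.0000, p = 1.000000, fail to reject H0.


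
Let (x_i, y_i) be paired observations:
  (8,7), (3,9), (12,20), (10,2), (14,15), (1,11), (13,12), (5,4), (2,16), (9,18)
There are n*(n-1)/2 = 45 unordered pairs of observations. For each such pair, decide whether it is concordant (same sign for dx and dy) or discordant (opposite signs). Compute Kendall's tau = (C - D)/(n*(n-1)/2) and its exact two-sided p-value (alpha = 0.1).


Step 1: Enumerate the 45 unordered pairs (i,j) with i<j and classify each by sign(x_j-x_i) * sign(y_j-y_i).
  (1,2):dx=-5,dy=+2->D; (1,3):dx=+4,dy=+13->C; (1,4):dx=+2,dy=-5->D; (1,5):dx=+6,dy=+8->C
  (1,6):dx=-7,dy=+4->D; (1,7):dx=+5,dy=+5->C; (1,8):dx=-3,dy=-3->C; (1,9):dx=-6,dy=+9->D
  (1,10):dx=+1,dy=+11->C; (2,3):dx=+9,dy=+11->C; (2,4):dx=+7,dy=-7->D; (2,5):dx=+11,dy=+6->C
  (2,6):dx=-2,dy=+2->D; (2,7):dx=+10,dy=+3->C; (2,8):dx=+2,dy=-5->D; (2,9):dx=-1,dy=+7->D
  (2,10):dx=+6,dy=+9->C; (3,4):dx=-2,dy=-18->C; (3,5):dx=+2,dy=-5->D; (3,6):dx=-11,dy=-9->C
  (3,7):dx=+1,dy=-8->D; (3,8):dx=-7,dy=-16->C; (3,9):dx=-10,dy=-4->C; (3,10):dx=-3,dy=-2->C
  (4,5):dx=+4,dy=+13->C; (4,6):dx=-9,dy=+9->D; (4,7):dx=+3,dy=+10->C; (4,8):dx=-5,dy=+2->D
  (4,9):dx=-8,dy=+14->D; (4,10):dx=-1,dy=+16->D; (5,6):dx=-13,dy=-4->C; (5,7):dx=-1,dy=-3->C
  (5,8):dx=-9,dy=-11->C; (5,9):dx=-12,dy=+1->D; (5,10):dx=-5,dy=+3->D; (6,7):dx=+12,dy=+1->C
  (6,8):dx=+4,dy=-7->D; (6,9):dx=+1,dy=+5->C; (6,10):dx=+8,dy=+7->C; (7,8):dx=-8,dy=-8->C
  (7,9):dx=-11,dy=+4->D; (7,10):dx=-4,dy=+6->D; (8,9):dx=-3,dy=+12->D; (8,10):dx=+4,dy=+14->C
  (9,10):dx=+7,dy=+2->C
Step 2: C = 25, D = 20, total pairs = 45.
Step 3: tau = (C - D)/(n(n-1)/2) = (25 - 20)/45 = 0.111111.
Step 4: Exact two-sided p-value (enumerate n! = 3628800 permutations of y under H0): p = 0.727490.
Step 5: alpha = 0.1. fail to reject H0.

tau_b = 0.1111 (C=25, D=20), p = 0.727490, fail to reject H0.


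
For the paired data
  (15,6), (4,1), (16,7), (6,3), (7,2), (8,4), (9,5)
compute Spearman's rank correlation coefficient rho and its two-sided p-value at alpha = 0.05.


Step 1: Rank x and y separately (midranks; no ties here).
rank(x): 15->6, 4->1, 16->7, 6->2, 7->3, 8->4, 9->5
rank(y): 6->6, 1->1, 7->7, 3->3, 2->2, 4->4, 5->5
Step 2: d_i = R_x(i) - R_y(i); compute d_i^2.
  (6-6)^2=0, (1-1)^2=0, (7-7)^2=0, (2-3)^2=1, (3-2)^2=1, (4-4)^2=0, (5-5)^2=0
sum(d^2) = 2.
Step 3: rho = 1 - 6*2 / (7*(7^2 - 1)) = 1 - 12/336 = 0.964286.
Step 4: Under H0, t = rho * sqrt((n-2)/(1-rho^2)) = 8.1408 ~ t(5).
Step 5: Two-sided p-value from the t-distribution with 5 df = 0.000454.
Step 6: alpha = 0.05. reject H0.

rho = 0.9643, p = 0.000454, reject H0 at alpha = 0.05.


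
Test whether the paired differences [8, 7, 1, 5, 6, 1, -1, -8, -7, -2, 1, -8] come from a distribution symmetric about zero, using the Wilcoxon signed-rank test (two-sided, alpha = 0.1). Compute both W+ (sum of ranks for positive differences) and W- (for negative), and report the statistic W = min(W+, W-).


Step 1: Drop any zero differences (none here) and take |d_i|.
|d| = [8, 7, 1, 5, 6, 1, 1, 8, 7, 2, 1, 8]
Step 2: Midrank |d_i| (ties get averaged ranks).
ranks: |8|->11, |7|->8.5, |1|->2.5, |5|->6, |6|->7, |1|->2.5, |1|->2.5, |8|->11, |7|->8.5, |2|->5, |1|->2.5, |8|->11
Step 3: Attach original signs; sum ranks with positive sign and with negative sign.
W+ = 11 + 8.5 + 2.5 + 6 + 7 + 2.5 + 2.5 = 40
W- = 2.5 + 11 + 8.5 + 5 + 11 = 38
(Check: W+ + W- = 78 should equal n(n+1)/2 = 78.)
Step 4: Test statistic W = min(W+, W-) = 38.
Step 5: Ties in |d|, so use the tie-corrected normal approximation.
        E[W] = n(n+1)/4 = 12*13/4 = 39.
        Tie groups: |d|=1 (t=4), |d|=7 (t=2), |d|=8 (t=3); sum(t^3 - t) = 90.
        Var[W] = n(n+1)(2n+1)/24 - sum(t^3-t)/48 = 3900/24 - 90/48 = 160.625.
        z = (W - E[W]) / sqrt(Var[W]) = (38 - 39) / 12.6738 = -0.0789.
        Two-sided p = 2*Phi(z) = 0.937110.
Step 6: alpha = 0.1. fail to reject H0.

W+ = 40, W- = 38, W = min = 38, p = 0.937110, fail to reject H0.


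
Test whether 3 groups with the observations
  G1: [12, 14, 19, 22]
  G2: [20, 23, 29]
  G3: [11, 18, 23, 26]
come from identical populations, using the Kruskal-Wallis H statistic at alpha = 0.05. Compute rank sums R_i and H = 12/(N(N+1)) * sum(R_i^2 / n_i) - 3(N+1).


Step 1: Combine all N = 11 observations and assign midranks.
sorted (value, group, rank): (11,G3,1), (12,G1,2), (14,G1,3), (18,G3,4), (19,G1,5), (20,G2,6), (22,G1,7), (23,G2,8.5), (23,G3,8.5), (26,G3,10), (29,G2,11)
Step 2: Sum ranks within each group.
R_1 = 17 (n_1 = 4)
R_2 = 25.5 (n_2 = 3)
R_3 = 23.5 (n_3 = 4)
Step 3: H = 12/(N(N+1)) * sum(R_i^2/n_i) - 3(N+1)
     = 12/(11*12) * (17^2/4 + 25.5^2/3 + 23.5^2/4) - 3*12
     = 0.090909 * 427.062 - 36
     = 2.823864.
Step 4: Ties present; correction factor C = 1 - 6/(11^3 - 11) = 0.995455. Corrected H = 2.823864 / 0.995455 = 2.836758.
Step 5: Under H0, H ~ chi^2(2); p-value = 0.242106.
Step 6: alpha = 0.05. fail to reject H0.

H = 2.8368, df = 2, p = 0.242106, fail to reject H0.


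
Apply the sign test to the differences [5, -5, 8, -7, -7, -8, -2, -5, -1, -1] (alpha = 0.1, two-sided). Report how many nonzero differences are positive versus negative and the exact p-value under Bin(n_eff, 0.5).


Step 1: Discard zero differences. Original n = 10; n_eff = number of nonzero differences = 10.
Nonzero differences (with sign): +5, -5, +8, -7, -7, -8, -2, -5, -1, -1
Step 2: Count signs: positive = 2, negative = 8.
Step 3: Under H0: P(positive) = 0.5, so the number of positives S ~ Bin(10, 0.5).
Step 4: Two-sided exact p-value = sum of Bin(10,0.5) probabilities at or below the observed probability = 0.109375.
Step 5: alpha = 0.1. fail to reject H0.

n_eff = 10, pos = 2, neg = 8, p = 0.109375, fail to reject H0.


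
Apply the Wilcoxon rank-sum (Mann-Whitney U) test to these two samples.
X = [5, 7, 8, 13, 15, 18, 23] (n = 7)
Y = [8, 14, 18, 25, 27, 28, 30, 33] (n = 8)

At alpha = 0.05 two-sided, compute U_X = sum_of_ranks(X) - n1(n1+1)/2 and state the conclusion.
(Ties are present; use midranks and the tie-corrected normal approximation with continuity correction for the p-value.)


Step 1: Combine and sort all 15 observations; assign midranks.
sorted (value, group): (5,X), (7,X), (8,X), (8,Y), (13,X), (14,Y), (15,X), (18,X), (18,Y), (23,X), (25,Y), (27,Y), (28,Y), (30,Y), (33,Y)
ranks: 5->1, 7->2, 8->3.5, 8->3.5, 13->5, 14->6, 15->7, 18->8.5, 18->8.5, 23->10, 25->11, 27->12, 28->13, 30->14, 33->15
Step 2: Rank sum for X: R1 = 1 + 2 + 3.5 + 5 + 7 + 8.5 + 10 = 37.
Step 3: U_X = R1 - n1(n1+1)/2 = 37 - 7*8/2 = 37 - 28 = 9.
       U_Y = n1*n2 - U_X = 56 - 9 = 47.
Step 4: Ties are present, so use the tie-corrected normal approximation (with continuity correction) for the p-value.
Step 5: p-value = 0.031969; compare to alpha = 0.05. reject H0.

U_X = 9, p = 0.031969, reject H0 at alpha = 0.05.


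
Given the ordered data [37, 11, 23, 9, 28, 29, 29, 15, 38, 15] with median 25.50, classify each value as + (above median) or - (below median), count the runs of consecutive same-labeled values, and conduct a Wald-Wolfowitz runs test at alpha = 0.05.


Step 1: Compute median = 25.50; label A = above, B = below.
Labels in order: ABBBAAABAB  (n_A = 5, n_B = 5)
Step 2: Count runs R = 6.
Step 3: Under H0 (random ordering), E[R] = 2*n_A*n_B/(n_A+n_B) + 1 = 2*5*5/10 + 1 = 6.0000.
        Var[R] = 2*n_A*n_B*(2*n_A*n_B - n_A - n_B) / ((n_A+n_B)^2 * (n_A+n_B-1)) = 2000/900 = 2.2222.
        SD[R] = 1.4907.
Step 4: R = E[R], so z = 0 with no continuity correction.
Step 5: Two-sided p-value via normal approximation = 2*(1 - Phi(|z|)) = 1.000000.
Step 6: alpha = 0.05. fail to reject H0.

R = 6, z = 0.0000, p = 1.000000, fail to reject H0.


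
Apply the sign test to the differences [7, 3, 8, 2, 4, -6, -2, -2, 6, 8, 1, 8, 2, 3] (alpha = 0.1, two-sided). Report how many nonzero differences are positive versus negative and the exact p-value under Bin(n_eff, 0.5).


Step 1: Discard zero differences. Original n = 14; n_eff = number of nonzero differences = 14.
Nonzero differences (with sign): +7, +3, +8, +2, +4, -6, -2, -2, +6, +8, +1, +8, +2, +3
Step 2: Count signs: positive = 11, negative = 3.
Step 3: Under H0: P(positive) = 0.5, so the number of positives S ~ Bin(14, 0.5).
Step 4: Two-sided exact p-value = sum of Bin(14,0.5) probabilities at or below the observed probability = 0.057373.
Step 5: alpha = 0.1. reject H0.

n_eff = 14, pos = 11, neg = 3, p = 0.057373, reject H0.


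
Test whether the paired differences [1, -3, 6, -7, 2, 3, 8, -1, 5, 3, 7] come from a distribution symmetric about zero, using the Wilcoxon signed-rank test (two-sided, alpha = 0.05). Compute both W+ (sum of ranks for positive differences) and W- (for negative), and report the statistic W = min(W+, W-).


Step 1: Drop any zero differences (none here) and take |d_i|.
|d| = [1, 3, 6, 7, 2, 3, 8, 1, 5, 3, 7]
Step 2: Midrank |d_i| (ties get averaged ranks).
ranks: |1|->1.5, |3|->5, |6|->8, |7|->9.5, |2|->3, |3|->5, |8|->11, |1|->1.5, |5|->7, |3|->5, |7|->9.5
Step 3: Attach original signs; sum ranks with positive sign and with negative sign.
W+ = 1.5 + 8 + 3 + 5 + 11 + 7 + 5 + 9.5 = 50
W- = 5 + 9.5 + 1.5 = 16
(Check: W+ + W- = 66 should equal n(n+1)/2 = 66.)
Step 4: Test statistic W = min(W+, W-) = 16.
Step 5: Ties in |d|, so use the tie-corrected normal approximation.
        E[W] = n(n+1)/4 = 11*12/4 = 33.
        Tie groups: |d|=1 (t=2), |d|=3 (t=3), |d|=7 (t=2); sum(t^3 - t) = 36.
        Var[W] = n(n+1)(2n+1)/24 - sum(t^3-t)/48 = 3036/24 - 36/48 = 125.75.
        z = (W - E[W]) / sqrt(Var[W]) = (16 - 33) / 11.2138 = -1.5160.
        Two-sided p = 2*Phi(z) = 0.129523.
Step 6: alpha = 0.05. fail to reject H0.

W+ = 50, W- = 16, W = min = 16, p = 0.129523, fail to reject H0.


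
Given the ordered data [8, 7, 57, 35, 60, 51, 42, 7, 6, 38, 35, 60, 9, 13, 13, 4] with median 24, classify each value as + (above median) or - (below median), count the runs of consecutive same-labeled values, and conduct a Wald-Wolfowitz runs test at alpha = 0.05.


Step 1: Compute median = 24; label A = above, B = below.
Labels in order: BBAAAAABBAAABBBB  (n_A = 8, n_B = 8)
Step 2: Count runs R = 5.
Step 3: Under H0 (random ordering), E[R] = 2*n_A*n_B/(n_A+n_B) + 1 = 2*8*8/16 + 1 = 9.0000.
        Var[R] = 2*n_A*n_B*(2*n_A*n_B - n_A - n_B) / ((n_A+n_B)^2 * (n_A+n_B-1)) = 14336/3840 = 3.7333.
        SD[R] = 1.9322.
Step 4: Continuity-corrected z = (R + 0.5 - E[R]) / SD[R] = (5 + 0.5 - 9.0000) / 1.9322 = -1.8114.
Step 5: Two-sided p-value via normal approximation = 2*(1 - Phi(|z|)) = 0.070076.
Step 6: alpha = 0.05. fail to reject H0.

R = 5, z = -1.8114, p = 0.070076, fail to reject H0.


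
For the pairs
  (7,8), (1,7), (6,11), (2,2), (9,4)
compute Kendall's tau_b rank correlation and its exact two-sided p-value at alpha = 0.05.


Step 1: Enumerate the 10 unordered pairs (i,j) with i<j and classify each by sign(x_j-x_i) * sign(y_j-y_i).
  (1,2):dx=-6,dy=-1->C; (1,3):dx=-1,dy=+3->D; (1,4):dx=-5,dy=-6->C; (1,5):dx=+2,dy=-4->D
  (2,3):dx=+5,dy=+4->C; (2,4):dx=+1,dy=-5->D; (2,5):dx=+8,dy=-3->D; (3,4):dx=-4,dy=-9->C
  (3,5):dx=+3,dy=-7->D; (4,5):dx=+7,dy=+2->C
Step 2: C = 5, D = 5, total pairs = 10.
Step 3: tau = (C - D)/(n(n-1)/2) = (5 - 5)/10 = 0.000000.
Step 4: Exact two-sided p-value (enumerate n! = 120 permutations of y under H0): p = 1.000000.
Step 5: alpha = 0.05. fail to reject H0.

tau_b = 0.0000 (C=5, D=5), p = 1.000000, fail to reject H0.


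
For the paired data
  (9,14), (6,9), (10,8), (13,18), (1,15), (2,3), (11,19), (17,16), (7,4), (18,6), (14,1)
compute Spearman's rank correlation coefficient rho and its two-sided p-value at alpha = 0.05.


Step 1: Rank x and y separately (midranks; no ties here).
rank(x): 9->5, 6->3, 10->6, 13->8, 1->1, 2->2, 11->7, 17->10, 7->4, 18->11, 14->9
rank(y): 14->7, 9->6, 8->5, 18->10, 15->8, 3->2, 19->11, 16->9, 4->3, 6->4, 1->1
Step 2: d_i = R_x(i) - R_y(i); compute d_i^2.
  (5-7)^2=4, (3-6)^2=9, (6-5)^2=1, (8-10)^2=4, (1-8)^2=49, (2-2)^2=0, (7-11)^2=16, (10-9)^2=1, (4-3)^2=1, (11-4)^2=49, (9-1)^2=64
sum(d^2) = 198.
Step 3: rho = 1 - 6*198 / (11*(11^2 - 1)) = 1 - 1188/1320 = 0.100000.
Step 4: Under H0, t = rho * sqrt((n-2)/(1-rho^2)) = 0.3015 ~ t(9).
Step 5: Two-sided p-value from the t-distribution with 9 df = 0.769875.
Step 6: alpha = 0.05. fail to reject H0.

rho = 0.1000, p = 0.769875, fail to reject H0 at alpha = 0.05.
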